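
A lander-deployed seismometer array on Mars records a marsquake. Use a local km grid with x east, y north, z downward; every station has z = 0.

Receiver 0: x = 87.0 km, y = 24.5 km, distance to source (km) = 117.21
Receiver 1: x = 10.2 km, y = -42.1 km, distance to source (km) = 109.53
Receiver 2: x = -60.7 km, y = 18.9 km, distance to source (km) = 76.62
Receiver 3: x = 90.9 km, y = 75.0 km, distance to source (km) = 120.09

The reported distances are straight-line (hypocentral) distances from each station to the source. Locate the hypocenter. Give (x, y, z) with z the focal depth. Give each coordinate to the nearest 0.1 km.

x ≈ -14.6 km, y ≈ 51.0 km, depth ≈ 52.1 km

Each station gives a sphere (x−x_i)² + (y−y_i)² + z² = d_i² (stations at z=0).
Subtracting the Receiver 0 sphere from Receiver 1 and Receiver 2: z² cancels, leaving linear equations in x and y:
-153.6 x − 133.2 y = -4551.44
-295.4 x − 11.2 y = 3740.01
Solving: x ≈ -14.594, y ≈ 51.000 km (keep extra digits for the depth step; rounded: -14.6, 51.0).
Then from the Receiver 0 sphere: z² = 117.21² − (x − 87.0)² − (y − 24.5)² with x = -14.594, y = 51.000, so z ≈ 52.102 ≈ 52.1 km.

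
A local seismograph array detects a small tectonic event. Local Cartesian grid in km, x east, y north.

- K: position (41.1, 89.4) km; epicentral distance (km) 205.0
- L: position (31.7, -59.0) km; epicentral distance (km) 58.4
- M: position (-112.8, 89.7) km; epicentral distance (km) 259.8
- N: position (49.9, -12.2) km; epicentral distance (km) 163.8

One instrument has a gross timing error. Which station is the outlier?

Solve using three stations at a time. Using K, L, M (subtract circle equations pairwise → linear system) gives (x, y) ≈ (46.5, -115.5).
Distances from that point to each station vs reported:
  K: calculated 205.0 vs reported 205.0 → residual 0.0 km
  L: calculated 58.4 vs reported 58.4 → residual 0.0 km
  M: calculated 259.8 vs reported 259.8 → residual 0.0 km
  N: calculated 103.4 vs reported 163.8 → residual 60.4 km
K, L, M are mutually consistent (residuals ≈ 0); N is off by 60.4 km.

N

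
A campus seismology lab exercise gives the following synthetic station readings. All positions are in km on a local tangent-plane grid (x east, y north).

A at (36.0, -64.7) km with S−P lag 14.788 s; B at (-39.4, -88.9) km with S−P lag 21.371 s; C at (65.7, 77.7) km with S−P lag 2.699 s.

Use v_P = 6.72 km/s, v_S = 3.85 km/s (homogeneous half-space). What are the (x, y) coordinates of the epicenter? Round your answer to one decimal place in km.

(82.6, 60.2)

Distance from S−P lag: d = Δt · v_P v_S / (v_P − v_S) = Δt · (6.72·3.85)/(6.72−3.85) ≈ 9.0146·Δt.
So d_A = 133.31, d_B = 192.65, d_C = 24.33 km.
Circle about each station: (x − 36.0)² + (y + 64.7)² = 133.31²; (x + 39.4)² + (y + 88.9)² = 192.65²; (x − 65.7)² + (y − 77.7)² = 24.33².
Subtracting the A equation from the B and C equations removes the quadratic terms:
-150.8 x − 48.4 y = -15368.99
59.4 x + 284.8 y = 22051.30
Solving the 2×2 system: x ≈ 82.6, y ≈ 60.2 km.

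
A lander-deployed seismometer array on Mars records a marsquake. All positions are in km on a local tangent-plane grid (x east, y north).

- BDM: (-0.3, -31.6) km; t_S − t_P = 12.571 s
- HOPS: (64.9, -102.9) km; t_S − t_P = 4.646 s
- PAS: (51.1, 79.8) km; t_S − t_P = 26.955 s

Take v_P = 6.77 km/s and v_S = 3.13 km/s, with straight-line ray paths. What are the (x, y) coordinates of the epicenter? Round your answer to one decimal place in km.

Distance from S−P lag: d = Δt · v_P v_S / (v_P − v_S) = Δt · (6.77·3.13)/(6.77−3.13) ≈ 5.8215·Δt.
So d_BDM = 73.18, d_HOPS = 27.05, d_PAS = 156.92 km.
Circle about each station: (x + 0.3)² + (y + 31.6)² = 73.18²; (x − 64.9)² + (y + 102.9)² = 27.05²; (x − 51.1)² + (y − 79.8)² = 156.92².
Subtracting pairs of circle equations eliminates x²+y² and gives linear equations (the radical axes):
130.4 x − 142.6 y = 18425.38
102.8 x + 222.8 y = -11287.97
Solving the 2×2 system: x ≈ 57.1, y ≈ -77.0 km.

x ≈ 57.1 km, y ≈ -77.0 km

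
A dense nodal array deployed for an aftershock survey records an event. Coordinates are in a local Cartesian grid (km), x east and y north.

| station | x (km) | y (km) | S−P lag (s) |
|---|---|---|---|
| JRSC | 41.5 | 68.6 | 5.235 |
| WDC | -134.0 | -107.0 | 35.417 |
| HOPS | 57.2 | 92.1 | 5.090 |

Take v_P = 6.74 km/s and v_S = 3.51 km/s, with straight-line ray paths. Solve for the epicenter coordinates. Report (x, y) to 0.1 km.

(21.0, 101.0)

Distance from S−P lag: d = Δt · v_P v_S / (v_P − v_S) = Δt · (6.74·3.51)/(6.74−3.51) ≈ 7.3243·Δt.
So d_JRSC = 38.34, d_WDC = 259.40, d_HOPS = 37.28 km.
Circle about each station: (x − 41.5)² + (y − 68.6)² = 38.34²; (x + 134.0)² + (y + 107.0)² = 259.40²; (x − 57.2)² + (y − 92.1)² = 37.28².
Subtracting the JRSC equation from the WDC and HOPS equations removes the quadratic terms:
-351.0 x − 351.2 y = -42841.61
31.4 x + 47.0 y = 5406.20
Solving the 2×2 system: x ≈ 21.0, y ≈ 101.0 km.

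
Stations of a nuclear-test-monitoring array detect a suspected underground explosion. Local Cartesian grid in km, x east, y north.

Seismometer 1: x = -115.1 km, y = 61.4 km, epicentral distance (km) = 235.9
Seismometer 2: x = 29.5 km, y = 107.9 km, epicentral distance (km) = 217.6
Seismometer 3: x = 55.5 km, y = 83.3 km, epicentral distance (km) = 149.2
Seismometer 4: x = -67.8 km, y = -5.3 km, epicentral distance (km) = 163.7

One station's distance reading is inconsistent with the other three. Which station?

Solve using three stations at a time. Using Seismometer 1, Seismometer 3, Seismometer 4 (subtract circle equations pairwise → linear system) gives (x, y) ≈ (85.4, -62.8).
Distances from that point to each station vs reported:
  Seismometer 1: calculated 235.9 vs reported 235.9 → residual 0.0 km
  Seismometer 2: calculated 179.6 vs reported 217.6 → residual 38.0 km
  Seismometer 3: calculated 149.1 vs reported 149.2 → residual 0.1 km
  Seismometer 4: calculated 163.6 vs reported 163.7 → residual 0.1 km
Seismometer 1, Seismometer 3, Seismometer 4 are mutually consistent (residuals ≈ 0); Seismometer 2 is off by 38.0 km.

Seismometer 2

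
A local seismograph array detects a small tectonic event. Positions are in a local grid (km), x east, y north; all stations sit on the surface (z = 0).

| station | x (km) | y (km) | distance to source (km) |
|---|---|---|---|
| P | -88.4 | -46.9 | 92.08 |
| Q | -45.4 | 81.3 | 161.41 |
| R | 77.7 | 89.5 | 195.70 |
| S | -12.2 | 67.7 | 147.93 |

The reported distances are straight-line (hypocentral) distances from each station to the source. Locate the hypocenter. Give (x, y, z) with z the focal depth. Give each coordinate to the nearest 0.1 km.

Each station gives a sphere (x−x_i)² + (y−y_i)² + z² = d_i² (stations at z=0).
Subtracting the P sphere from Q and R: z² cancels, leaving linear equations in x and y:
86.0 x + 256.4 y = -18917.78
332.2 x + 272.8 y = -25786.39
Solving: x ≈ -23.509, y ≈ -65.897 km (keep extra digits for the depth step; rounded: -23.5, -65.9).
Then from the P sphere: z² = 92.08² − (x + 88.4)² − (y + 46.9)² with x = -23.509, y = -65.897, so z ≈ 62.506 ≈ 62.5 km.
Check against S (with the unrounded solution): distance 147.93 ≈ 147.93 km. ✓

x ≈ -23.5 km, y ≈ -65.9 km, depth ≈ 62.5 km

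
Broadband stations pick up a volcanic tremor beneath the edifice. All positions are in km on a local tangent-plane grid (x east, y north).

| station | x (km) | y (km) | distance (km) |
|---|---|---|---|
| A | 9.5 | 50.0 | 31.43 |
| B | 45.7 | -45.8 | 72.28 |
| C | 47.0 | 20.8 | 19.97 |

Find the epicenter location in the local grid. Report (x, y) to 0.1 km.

27.3 km east, 24.1 km north

Circle about each station: (x − 9.5)² + (y − 50.0)² = 31.43²; (x − 45.7)² + (y + 45.8)² = 72.28²; (x − 47.0)² + (y − 20.8)² = 19.97².
Subtracting the A equation from the B and C equations removes the quadratic terms:
72.4 x − 191.6 y = -2640.67
75.0 x − 58.4 y = 640.43
Solving the 2×2 system: x ≈ 27.3, y ≈ 24.1 km.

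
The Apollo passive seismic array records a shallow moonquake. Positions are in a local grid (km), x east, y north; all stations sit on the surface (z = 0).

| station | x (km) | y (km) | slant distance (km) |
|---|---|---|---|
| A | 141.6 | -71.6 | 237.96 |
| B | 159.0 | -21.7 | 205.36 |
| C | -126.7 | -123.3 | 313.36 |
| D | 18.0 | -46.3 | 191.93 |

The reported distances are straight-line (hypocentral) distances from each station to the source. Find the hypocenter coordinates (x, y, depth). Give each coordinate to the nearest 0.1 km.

Each station gives a sphere (x−x_i)² + (y−y_i)² + z² = d_i² (stations at z=0).
Subtracting the A sphere from B and C: z² cancels, leaving linear equations in x and y:
34.8 x + 99.8 y = 15027.00
-536.6 x − 103.4 y = -35490.87
Solving: x ≈ 39.800, y ≈ 136.693 km (keep extra digits for the depth step; rounded: 39.8, 136.7).
Then from the A sphere: z² = 237.96² − (x − 141.6)² − (y + 71.6)² with x = 39.800, y = 136.693, so z ≈ 53.626 ≈ 53.6 km.

(39.8, 136.7, 53.6)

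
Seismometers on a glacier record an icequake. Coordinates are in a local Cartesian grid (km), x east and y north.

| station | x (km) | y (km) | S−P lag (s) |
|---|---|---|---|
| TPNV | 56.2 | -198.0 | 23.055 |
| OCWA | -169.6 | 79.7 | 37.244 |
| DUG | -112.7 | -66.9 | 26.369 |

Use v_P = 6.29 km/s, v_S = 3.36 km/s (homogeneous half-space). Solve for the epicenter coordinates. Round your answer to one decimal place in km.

Distance from S−P lag: d = Δt · v_P v_S / (v_P − v_S) = Δt · (6.29·3.36)/(6.29−3.36) ≈ 7.2131·Δt.
So d_TPNV = 166.30, d_OCWA = 268.64, d_DUG = 190.20 km.
Circle about each station: (x − 56.2)² + (y + 198.0)² = 166.30²; (x + 169.6)² + (y − 79.7)² = 268.64²; (x + 112.7)² + (y + 66.9)² = 190.20².
Subtracting pairs of circle equations eliminates x²+y² and gives linear equations (the radical axes):
-451.6 x + 555.4 y = -51757.95
-337.8 x + 262.2 y = -33705.89
Solving the 2×2 system: x ≈ 74.4, y ≈ -32.7 km.

74.4 km east, -32.7 km north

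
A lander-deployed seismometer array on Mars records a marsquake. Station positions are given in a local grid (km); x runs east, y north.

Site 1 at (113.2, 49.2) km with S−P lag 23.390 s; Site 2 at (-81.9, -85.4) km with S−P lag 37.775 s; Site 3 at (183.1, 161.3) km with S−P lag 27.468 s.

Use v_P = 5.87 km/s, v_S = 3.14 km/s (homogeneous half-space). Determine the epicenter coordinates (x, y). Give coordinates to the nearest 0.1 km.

Distance from S−P lag: d = Δt · v_P v_S / (v_P − v_S) = Δt · (5.87·3.14)/(5.87−3.14) ≈ 6.7516·Δt.
So d_Site 1 = 157.92, d_Site 2 = 255.04, d_Site 3 = 185.45 km.
Circle about each station: (x − 113.2)² + (y − 49.2)² = 157.92²; (x + 81.9)² + (y + 85.4)² = 255.04²; (x − 183.1)² + (y − 161.3)² = 185.45².
Subtracting pairs of circle equations eliminates x²+y² and gives linear equations (the radical axes):
-390.2 x − 269.2 y = -41340.79
139.8 x + 224.2 y = 34855.44
Solving the 2×2 system: x ≈ -2.3, y ≈ 156.9 km.
Check against Site 1 (with the unrounded x, y): √((x − 113.2)²+(y − 49.2)²) = 157.92 ≈ 157.92 km. ✓

x ≈ -2.3 km, y ≈ 156.9 km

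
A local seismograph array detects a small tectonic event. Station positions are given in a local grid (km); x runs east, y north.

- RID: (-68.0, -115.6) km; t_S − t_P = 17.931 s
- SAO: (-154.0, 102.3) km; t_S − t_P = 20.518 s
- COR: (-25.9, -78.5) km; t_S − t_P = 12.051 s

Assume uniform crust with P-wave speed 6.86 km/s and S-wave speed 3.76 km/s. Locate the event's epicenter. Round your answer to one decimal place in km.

Distance from S−P lag: d = Δt · v_P v_S / (v_P − v_S) = Δt · (6.86·3.76)/(6.86−3.76) ≈ 8.3205·Δt.
So d_RID = 149.20, d_SAO = 170.72, d_COR = 100.27 km.
Circle about each station: (x + 68.0)² + (y + 115.6)² = 149.20²; (x + 154.0)² + (y − 102.3)² = 170.72²; (x + 25.9)² + (y + 78.5)² = 100.27².
Subtracting pairs of circle equations eliminates x²+y² and gives linear equations (the radical axes):
-172.0 x + 435.8 y = 9309.25
84.2 x + 74.2 y = 1052.27
Solving the 2×2 system: x ≈ -4.7, y ≈ 19.5 km.

x ≈ -4.7 km, y ≈ 19.5 km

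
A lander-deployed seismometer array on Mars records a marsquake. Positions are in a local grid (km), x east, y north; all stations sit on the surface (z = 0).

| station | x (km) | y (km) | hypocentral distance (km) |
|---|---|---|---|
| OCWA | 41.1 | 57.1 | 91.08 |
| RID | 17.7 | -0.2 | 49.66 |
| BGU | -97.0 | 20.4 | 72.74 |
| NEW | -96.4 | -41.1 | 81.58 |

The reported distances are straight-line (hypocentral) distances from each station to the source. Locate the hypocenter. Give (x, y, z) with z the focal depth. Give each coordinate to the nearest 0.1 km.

(-28.9, 1.4, 17.1)

Each station gives a sphere (x−x_i)² + (y−y_i)² + z² = d_i² (stations at z=0).
Subtracting the OCWA sphere from RID and BGU: z² cancels, leaving linear equations in x and y:
-46.8 x − 114.6 y = 1193.16
-276.2 x − 73.4 y = 7880.00
Solving: x ≈ -28.900, y ≈ 1.390 km (keep extra digits for the depth step; rounded: -28.9, 1.4).
Then from the OCWA sphere: z² = 91.08² − (x − 41.1)² − (y − 57.1)² with x = -28.900, y = 1.390, so z ≈ 17.087 ≈ 17.1 km.
Check against NEW (with the unrounded solution): distance 81.57 ≈ 81.58 km. ✓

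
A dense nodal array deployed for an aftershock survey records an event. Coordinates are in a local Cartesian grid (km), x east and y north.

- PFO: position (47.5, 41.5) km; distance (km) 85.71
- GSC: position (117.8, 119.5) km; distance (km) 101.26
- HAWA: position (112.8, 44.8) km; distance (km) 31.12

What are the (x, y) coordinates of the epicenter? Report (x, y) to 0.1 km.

x ≈ 130.2 km, y ≈ 19.0 km

Circle about each station: (x − 47.5)² + (y − 41.5)² = 85.71²; (x − 117.8)² + (y − 119.5)² = 101.26²; (x − 112.8)² + (y − 44.8)² = 31.12².
Subtracting pairs of circle equations eliminates x²+y² and gives linear equations (the radical axes):
140.6 x + 156.0 y = 21271.21
130.6 x + 6.6 y = 17130.13
Solving the 2×2 system: x ≈ 130.2, y ≈ 19.0 km.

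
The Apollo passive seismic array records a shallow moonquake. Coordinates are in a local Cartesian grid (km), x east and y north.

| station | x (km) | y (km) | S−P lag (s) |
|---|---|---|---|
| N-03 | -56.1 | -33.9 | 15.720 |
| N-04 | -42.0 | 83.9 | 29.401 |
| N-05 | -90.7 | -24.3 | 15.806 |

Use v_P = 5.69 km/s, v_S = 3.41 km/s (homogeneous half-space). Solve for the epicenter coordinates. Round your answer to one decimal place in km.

Distance from S−P lag: d = Δt · v_P v_S / (v_P − v_S) = Δt · (5.69·3.41)/(5.69−3.41) ≈ 8.5100·Δt.
So d_N-03 = 133.78, d_N-04 = 250.20, d_N-05 = 134.51 km.
Circle about each station: (x + 56.1)² + (y + 33.9)² = 133.78²; (x + 42.0)² + (y − 83.9)² = 250.20²; (x + 90.7)² + (y + 24.3)² = 134.51².
Subtracting the N-03 equation from the N-04 and N-05 equations removes the quadratic terms:
28.2 x + 235.6 y = -40196.16
-69.2 x + 19.2 y = 4324.71
Solving the 2×2 system: x ≈ -106.3, y ≈ -157.9 km.

-106.3 km east, -157.9 km north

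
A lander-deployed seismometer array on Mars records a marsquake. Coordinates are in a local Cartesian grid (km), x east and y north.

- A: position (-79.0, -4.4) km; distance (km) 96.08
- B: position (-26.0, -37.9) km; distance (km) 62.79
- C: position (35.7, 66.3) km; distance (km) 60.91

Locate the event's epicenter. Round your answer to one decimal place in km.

16.2 km east, 8.6 km north

Circle about each station: (x + 79.0)² + (y + 4.4)² = 96.08²; (x + 26.0)² + (y + 37.9)² = 62.79²; (x − 35.7)² + (y − 66.3)² = 60.91².
Subtracting the A equation from the B and C equations removes the quadratic terms:
106.0 x − 67.0 y = 1140.83
229.4 x + 141.4 y = 4931.16
Solving the 2×2 system: x ≈ 16.2, y ≈ 8.6 km.
Check against A (with the unrounded x, y): √((x + 79.0)²+(y + 4.4)²) = 96.08 ≈ 96.08 km. ✓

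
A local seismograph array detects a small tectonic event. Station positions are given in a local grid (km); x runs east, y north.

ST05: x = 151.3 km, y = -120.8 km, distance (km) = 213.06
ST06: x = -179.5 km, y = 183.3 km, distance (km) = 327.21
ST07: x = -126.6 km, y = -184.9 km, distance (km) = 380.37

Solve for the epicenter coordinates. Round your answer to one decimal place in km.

(134.6, 91.6)

Circle about each station: (x − 151.3)² + (y + 120.8)² = 213.06²; (x + 179.5)² + (y − 183.3)² = 327.21²; (x + 126.6)² + (y + 184.9)² = 380.37².
Subtracting the ST05 equation from the ST06 and ST07 equations removes the quadratic terms:
-661.6 x + 608.2 y = -33337.01
-555.8 x − 128.2 y = -86555.53
Solving the 2×2 system: x ≈ 134.6, y ≈ 91.6 km.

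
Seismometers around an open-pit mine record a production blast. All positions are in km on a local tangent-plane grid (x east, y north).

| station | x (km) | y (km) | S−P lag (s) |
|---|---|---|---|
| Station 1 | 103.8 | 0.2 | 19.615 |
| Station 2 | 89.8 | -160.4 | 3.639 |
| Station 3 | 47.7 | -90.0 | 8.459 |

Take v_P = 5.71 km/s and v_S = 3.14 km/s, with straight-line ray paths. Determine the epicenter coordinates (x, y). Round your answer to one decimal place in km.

Distance from S−P lag: d = Δt · v_P v_S / (v_P − v_S) = Δt · (5.71·3.14)/(5.71−3.14) ≈ 6.9764·Δt.
So d_Station 1 = 136.84, d_Station 2 = 25.39, d_Station 3 = 59.01 km.
Circle about each station: (x − 103.8)² + (y − 0.2)² = 136.84²; (x − 89.8)² + (y + 160.4)² = 25.39²; (x − 47.7)² + (y + 90.0)² = 59.01².
Subtracting the Station 1 equation from the Station 2 and Station 3 equations removes the quadratic terms:
-28.0 x − 321.2 y = 41098.25
-112.2 x − 180.4 y = 14843.82
Solving the 2×2 system: x ≈ 85.4, y ≈ -135.4 km.

85.4 km east, -135.4 km north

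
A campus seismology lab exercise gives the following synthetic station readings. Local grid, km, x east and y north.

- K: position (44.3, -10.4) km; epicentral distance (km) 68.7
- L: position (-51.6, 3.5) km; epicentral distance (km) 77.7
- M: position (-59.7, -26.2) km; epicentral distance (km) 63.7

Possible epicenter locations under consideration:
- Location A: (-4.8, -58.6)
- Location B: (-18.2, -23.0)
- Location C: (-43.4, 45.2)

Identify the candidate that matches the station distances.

For each candidate, compare |candidate − station| to the reported distance:
Location A: residuals K 0.1, L 0.1, M 0.0 → max 0.1 km
Location B: residuals K 4.9, L 35.1, M 22.1 → max 35.1 km
Location C: residuals K 35.1, L 35.2, M 9.5 → max 35.2 km
Only Location A has all residuals ≈ 0.

Location A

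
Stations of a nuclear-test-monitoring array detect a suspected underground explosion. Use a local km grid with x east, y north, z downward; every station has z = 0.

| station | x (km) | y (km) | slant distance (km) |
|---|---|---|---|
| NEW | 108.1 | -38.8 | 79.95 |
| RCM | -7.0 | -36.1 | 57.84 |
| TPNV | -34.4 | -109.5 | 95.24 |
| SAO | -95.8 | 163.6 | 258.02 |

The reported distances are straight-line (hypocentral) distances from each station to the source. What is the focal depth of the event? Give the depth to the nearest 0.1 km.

32.4 km

Each station gives a sphere (x−x_i)² + (y−y_i)² + z² = d_i² (stations at z=0).
Subtracting the NEW sphere from RCM and TPNV: z² cancels, leaving linear equations in x and y:
-230.2 x + 5.4 y = -8792.30
-285.0 x − 141.4 y = -2696.10
Solving: x ≈ 36.897, y ≈ -55.301 km (keep extra digits for the depth step; rounded: 36.9, -55.3).
Then from the NEW sphere: z² = 79.95² − (x − 108.1)² − (y + 38.8)² with x = 36.897, y = -55.301, so z ≈ 32.401 ≈ 32.4 km.
Check against SAO (with the unrounded solution): distance 258.02 ≈ 258.02 km. ✓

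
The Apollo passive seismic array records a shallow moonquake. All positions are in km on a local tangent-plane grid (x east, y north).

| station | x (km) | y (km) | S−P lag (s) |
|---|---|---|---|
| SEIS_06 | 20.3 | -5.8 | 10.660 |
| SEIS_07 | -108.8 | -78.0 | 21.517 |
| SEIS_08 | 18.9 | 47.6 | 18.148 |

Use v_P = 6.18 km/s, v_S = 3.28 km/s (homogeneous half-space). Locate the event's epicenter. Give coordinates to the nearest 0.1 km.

Distance from S−P lag: d = Δt · v_P v_S / (v_P − v_S) = Δt · (6.18·3.28)/(6.18−3.28) ≈ 6.9898·Δt.
So d_SEIS_06 = 74.51, d_SEIS_07 = 150.40, d_SEIS_08 = 126.85 km.
Circle about each station: (x − 20.3)² + (y + 5.8)² = 74.51²; (x + 108.8)² + (y + 78.0)² = 150.40²; (x − 18.9)² + (y − 47.6)² = 126.85².
Subtracting the SEIS_06 equation from the SEIS_07 and SEIS_08 equations removes the quadratic terms:
-258.2 x − 144.4 y = 407.29
-2.8 x + 106.8 y = -8361.94
Solving the 2×2 system: x ≈ 41.6, y ≈ -77.2 km.

41.6 km east, -77.2 km north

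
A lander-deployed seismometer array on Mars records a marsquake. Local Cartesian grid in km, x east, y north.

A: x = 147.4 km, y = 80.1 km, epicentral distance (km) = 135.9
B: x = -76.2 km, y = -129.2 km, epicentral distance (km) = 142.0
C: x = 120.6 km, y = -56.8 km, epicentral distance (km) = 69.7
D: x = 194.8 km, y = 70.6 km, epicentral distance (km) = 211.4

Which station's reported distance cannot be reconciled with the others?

Solve using three stations at a time. Using B, C, D (subtract circle equations pairwise → linear system) gives (x, y) ≈ (61.2, -93.2).
Distances from that point to each station vs reported:
  A: calculated 193.6 vs reported 135.9 → residual 57.7 km
  B: calculated 142.0 vs reported 142.0 → residual 0.0 km
  C: calculated 69.7 vs reported 69.7 → residual 0.0 km
  D: calculated 211.4 vs reported 211.4 → residual 0.0 km
B, C, D are mutually consistent (residuals ≈ 0); A is off by 57.7 km.

A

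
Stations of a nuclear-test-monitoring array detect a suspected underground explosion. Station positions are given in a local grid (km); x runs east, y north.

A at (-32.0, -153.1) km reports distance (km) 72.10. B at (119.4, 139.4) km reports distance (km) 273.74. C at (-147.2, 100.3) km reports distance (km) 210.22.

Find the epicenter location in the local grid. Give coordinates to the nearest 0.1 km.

-42.0 km east, -81.7 km north

Circle about each station: (x + 32.0)² + (y + 153.1)² = 72.10²; (x − 119.4)² + (y − 139.4)² = 273.74²; (x + 147.2)² + (y − 100.3)² = 210.22².
Subtracting pairs of circle equations eliminates x²+y² and gives linear equations (the radical axes):
302.8 x + 585.0 y = -60510.07
-230.4 x + 506.8 y = -31729.72
Solving the 2×2 system: x ≈ -42.0, y ≈ -81.7 km.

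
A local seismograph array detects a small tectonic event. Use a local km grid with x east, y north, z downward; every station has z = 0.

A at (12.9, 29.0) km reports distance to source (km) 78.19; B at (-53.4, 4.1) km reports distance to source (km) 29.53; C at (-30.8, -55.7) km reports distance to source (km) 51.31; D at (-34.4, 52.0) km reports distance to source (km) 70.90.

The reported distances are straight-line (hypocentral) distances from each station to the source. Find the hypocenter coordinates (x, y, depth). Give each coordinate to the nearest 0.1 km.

Each station gives a sphere (x−x_i)² + (y−y_i)² + z² = d_i² (stations at z=0).
Subtracting the A sphere from B and C: z² cancels, leaving linear equations in x and y:
-132.6 x − 49.8 y = 7102.62
-87.4 x − 169.4 y = 6524.68
Solving: x ≈ -48.496, y ≈ -13.496 km (keep extra digits for the depth step; rounded: -48.5, -13.5).
Then from the A sphere: z² = 78.19² − (x − 12.9)² − (y − 29.0)² with x = -48.496, y = -13.496, so z ≈ 23.201 ≈ 23.2 km.

(-48.5, -13.5, 23.2)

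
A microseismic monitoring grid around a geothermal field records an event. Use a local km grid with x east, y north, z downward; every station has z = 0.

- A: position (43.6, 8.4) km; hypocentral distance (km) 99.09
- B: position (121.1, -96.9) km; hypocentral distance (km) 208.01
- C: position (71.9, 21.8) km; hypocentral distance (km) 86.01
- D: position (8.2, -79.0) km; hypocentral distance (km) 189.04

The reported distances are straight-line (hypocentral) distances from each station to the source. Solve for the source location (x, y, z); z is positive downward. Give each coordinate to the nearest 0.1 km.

x ≈ 60.9 km, y ≈ 98.8 km, depth ≈ 36.7 km

Each station gives a sphere (x−x_i)² + (y−y_i)² + z² = d_i² (stations at z=0).
Subtracting the A sphere from B and C: z² cancels, leaving linear equations in x and y:
155.0 x − 210.6 y = -11366.03
56.6 x + 26.8 y = 6094.44
Solving: x ≈ 60.898, y ≈ 98.791 km (keep extra digits for the depth step; rounded: 60.9, 98.8).
Then from the A sphere: z² = 99.09² − (x − 43.6)² − (y − 8.4)² with x = 60.898, y = 98.791, so z ≈ 36.730 ≈ 36.7 km.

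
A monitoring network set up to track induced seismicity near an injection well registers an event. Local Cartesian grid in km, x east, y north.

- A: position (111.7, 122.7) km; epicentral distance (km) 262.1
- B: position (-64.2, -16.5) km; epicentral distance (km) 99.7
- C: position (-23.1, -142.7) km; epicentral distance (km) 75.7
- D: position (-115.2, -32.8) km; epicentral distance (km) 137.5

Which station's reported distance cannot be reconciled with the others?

Solve using three stations at a time. Using B, C, D (subtract circle equations pairwise → linear system) gives (x, y) ≈ (15.0, -77.2).
Distances from that point to each station vs reported:
  A: calculated 222.0 vs reported 262.1 → residual 40.1 km
  B: calculated 99.8 vs reported 99.7 → residual 0.1 km
  C: calculated 75.8 vs reported 75.7 → residual 0.1 km
  D: calculated 137.5 vs reported 137.5 → residual 0.0 km
B, C, D are mutually consistent (residuals ≈ 0); A is off by 40.1 km.

A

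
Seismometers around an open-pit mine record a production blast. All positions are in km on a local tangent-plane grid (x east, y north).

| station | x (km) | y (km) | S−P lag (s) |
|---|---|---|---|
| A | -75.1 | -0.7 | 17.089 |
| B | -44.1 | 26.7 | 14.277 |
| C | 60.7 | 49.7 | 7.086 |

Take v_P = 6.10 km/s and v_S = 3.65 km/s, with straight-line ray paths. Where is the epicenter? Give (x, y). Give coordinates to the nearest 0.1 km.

Distance from S−P lag: d = Δt · v_P v_S / (v_P − v_S) = Δt · (6.10·3.65)/(6.10−3.65) ≈ 9.0878·Δt.
So d_A = 155.30, d_B = 129.75, d_C = 64.40 km.
Circle about each station: (x + 75.1)² + (y + 0.7)² = 155.30²; (x + 44.1)² + (y − 26.7)² = 129.75²; (x − 60.7)² + (y − 49.7)² = 64.40².
Subtracting pairs of circle equations eliminates x²+y² and gives linear equations (the radical axes):
62.0 x + 54.8 y = 4300.23
271.6 x + 100.8 y = 20484.81
Solving the 2×2 system: x ≈ 79.8, y ≈ -11.8 km.
Check against A (with the unrounded x, y): √((x + 75.1)²+(y + 0.7)²) = 155.31 ≈ 155.30 km. ✓

x ≈ 79.8 km, y ≈ -11.8 km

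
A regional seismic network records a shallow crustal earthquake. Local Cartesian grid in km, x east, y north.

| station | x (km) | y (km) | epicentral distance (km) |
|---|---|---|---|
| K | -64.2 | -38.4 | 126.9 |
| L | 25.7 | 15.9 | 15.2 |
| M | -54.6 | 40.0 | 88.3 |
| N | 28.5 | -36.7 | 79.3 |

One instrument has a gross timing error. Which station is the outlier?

Solve using three stations at a time. Using K, M, N (subtract circle equations pairwise → linear system) gives (x, y) ≈ (33.6, 42.4).
Distances from that point to each station vs reported:
  K: calculated 126.9 vs reported 126.9 → residual 0.0 km
  L: calculated 27.6 vs reported 15.2 → residual 12.4 km
  M: calculated 88.3 vs reported 88.3 → residual 0.0 km
  N: calculated 79.3 vs reported 79.3 → residual 0.0 km
K, M, N are mutually consistent (residuals ≈ 0); L is off by 12.4 km.

L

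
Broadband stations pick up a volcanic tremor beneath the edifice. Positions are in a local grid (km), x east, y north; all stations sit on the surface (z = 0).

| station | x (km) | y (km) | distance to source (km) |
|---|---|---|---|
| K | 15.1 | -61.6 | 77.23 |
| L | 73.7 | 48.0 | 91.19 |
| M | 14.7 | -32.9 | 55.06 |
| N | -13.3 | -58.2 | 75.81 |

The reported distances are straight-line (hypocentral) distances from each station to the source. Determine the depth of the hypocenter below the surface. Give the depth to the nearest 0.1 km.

Each station gives a sphere (x−x_i)² + (y−y_i)² + z² = d_i² (stations at z=0).
Subtracting the K sphere from L and M: z² cancels, leaving linear equations in x and y:
117.2 x + 219.2 y = 1361.98
-0.8 x + 57.4 y = 208.80
Solving: x ≈ 4.695, y ≈ 3.703 km (keep extra digits for the depth step; rounded: 4.7, 3.7).
Then from the K sphere: z² = 77.23² − (x − 15.1)² − (y + 61.6)² with x = 4.695, y = 3.703, so z ≈ 39.896 ≈ 39.9 km.

z ≈ 39.9 km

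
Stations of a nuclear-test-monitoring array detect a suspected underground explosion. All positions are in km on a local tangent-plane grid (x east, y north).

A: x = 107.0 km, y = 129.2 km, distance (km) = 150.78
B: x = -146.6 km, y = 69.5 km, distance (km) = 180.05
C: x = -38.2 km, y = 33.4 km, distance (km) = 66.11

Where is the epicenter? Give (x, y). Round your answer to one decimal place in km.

(21.5, 5.0)

Circle about each station: (x − 107.0)² + (y − 129.2)² = 150.78²; (x + 146.6)² + (y − 69.5)² = 180.05²; (x + 38.2)² + (y − 33.4)² = 66.11².
Subtracting the A equation from the B and C equations removes the quadratic terms:
-507.2 x − 119.4 y = -11503.22
-290.4 x − 191.6 y = -7202.76
Solving the 2×2 system: x ≈ 21.5, y ≈ 5.0 km.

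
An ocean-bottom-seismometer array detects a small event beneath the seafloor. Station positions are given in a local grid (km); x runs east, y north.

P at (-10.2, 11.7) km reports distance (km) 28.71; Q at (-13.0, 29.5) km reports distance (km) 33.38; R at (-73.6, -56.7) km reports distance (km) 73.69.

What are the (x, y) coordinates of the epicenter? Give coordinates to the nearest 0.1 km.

Circle about each station: (x + 10.2)² + (y − 11.7)² = 28.71²; (x + 13.0)² + (y − 29.5)² = 33.38²; (x + 73.6)² + (y + 56.7)² = 73.69².
Subtracting the P equation from the Q and R equations removes the quadratic terms:
-5.6 x + 35.6 y = 508.36
-126.8 x − 136.8 y = 3784.97
Solving the 2×2 system: x ≈ -38.7, y ≈ 8.2 km.

-38.7 km east, 8.2 km north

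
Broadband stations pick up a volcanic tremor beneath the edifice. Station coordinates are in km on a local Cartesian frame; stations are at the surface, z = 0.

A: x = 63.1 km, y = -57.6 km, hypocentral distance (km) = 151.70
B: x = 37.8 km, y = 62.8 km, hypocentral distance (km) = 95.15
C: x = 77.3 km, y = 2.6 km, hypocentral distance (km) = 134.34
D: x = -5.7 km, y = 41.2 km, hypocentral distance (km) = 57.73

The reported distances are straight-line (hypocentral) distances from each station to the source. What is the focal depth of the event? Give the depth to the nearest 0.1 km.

Each station gives a sphere (x−x_i)² + (y−y_i)² + z² = d_i² (stations at z=0).
Subtracting the A sphere from B and C: z² cancels, leaving linear equations in x and y:
-50.6 x + 240.8 y = 12032.68
28.4 x + 120.4 y = 3648.33
Solving: x ≈ -44.097, y ≈ 40.703 km (keep extra digits for the depth step; rounded: -44.1, 40.7).
Then from the A sphere: z² = 151.70² − (x − 63.1)² − (y + 57.6)² with x = -44.097, y = 40.703, so z ≈ 43.107 ≈ 43.1 km.

depth ≈ 43.1 km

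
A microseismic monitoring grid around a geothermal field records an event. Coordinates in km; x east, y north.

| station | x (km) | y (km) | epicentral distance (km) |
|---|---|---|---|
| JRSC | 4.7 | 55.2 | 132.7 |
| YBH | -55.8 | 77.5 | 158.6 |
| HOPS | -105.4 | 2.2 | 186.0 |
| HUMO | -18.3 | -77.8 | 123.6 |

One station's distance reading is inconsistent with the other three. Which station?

Solve using three stations at a time. Using YBH, HOPS, HUMO (subtract circle equations pairwise → linear system) gives (x, y) ≈ (80.5, -3.6).
Distances from that point to each station vs reported:
  JRSC: calculated 95.9 vs reported 132.7 → residual 36.8 km
  YBH: calculated 158.6 vs reported 158.6 → residual 0.0 km
  HOPS: calculated 186.0 vs reported 186.0 → residual 0.0 km
  HUMO: calculated 123.6 vs reported 123.6 → residual 0.0 km
YBH, HOPS, HUMO are mutually consistent (residuals ≈ 0); JRSC is off by 36.8 km.

JRSC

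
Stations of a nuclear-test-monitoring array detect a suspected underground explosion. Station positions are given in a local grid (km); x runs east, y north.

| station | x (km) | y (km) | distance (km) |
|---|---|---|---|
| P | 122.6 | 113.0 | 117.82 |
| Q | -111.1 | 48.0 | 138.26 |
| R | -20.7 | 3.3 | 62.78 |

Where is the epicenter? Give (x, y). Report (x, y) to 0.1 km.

(27.1, 44.0)

Circle about each station: (x − 122.6)² + (y − 113.0)² = 117.82²; (x + 111.1)² + (y − 48.0)² = 138.26²; (x + 20.7)² + (y − 3.3)² = 62.78².
Subtracting pairs of circle equations eliminates x²+y² and gives linear equations (the radical axes):
-467.4 x − 130.0 y = -18386.83
-286.6 x − 219.4 y = -17420.16
Solving the 2×2 system: x ≈ 27.1, y ≈ 44.0 km.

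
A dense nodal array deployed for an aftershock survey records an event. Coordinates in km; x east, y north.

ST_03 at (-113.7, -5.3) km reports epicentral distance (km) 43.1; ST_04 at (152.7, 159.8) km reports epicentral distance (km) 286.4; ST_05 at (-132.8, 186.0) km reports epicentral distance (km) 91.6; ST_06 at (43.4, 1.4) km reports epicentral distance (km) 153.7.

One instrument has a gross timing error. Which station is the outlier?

Solve using three stations at a time. Using ST_03, ST_04, ST_06 (subtract circle equations pairwise → linear system) gives (x, y) ≈ (-106.1, 37.1).
Distances from that point to each station vs reported:
  ST_03: calculated 43.1 vs reported 43.1 → residual 0.0 km
  ST_04: calculated 286.4 vs reported 286.4 → residual 0.0 km
  ST_05: calculated 151.3 vs reported 91.6 → residual 59.7 km
  ST_06: calculated 153.7 vs reported 153.7 → residual 0.0 km
ST_03, ST_04, ST_06 are mutually consistent (residuals ≈ 0); ST_05 is off by 59.7 km.

ST_05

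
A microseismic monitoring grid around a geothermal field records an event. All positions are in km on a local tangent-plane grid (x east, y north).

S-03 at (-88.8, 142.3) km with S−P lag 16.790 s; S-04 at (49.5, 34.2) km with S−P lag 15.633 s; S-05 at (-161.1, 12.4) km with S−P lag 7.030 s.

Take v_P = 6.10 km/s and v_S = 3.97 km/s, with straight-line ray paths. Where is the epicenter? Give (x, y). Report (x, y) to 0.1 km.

Distance from S−P lag: d = Δt · v_P v_S / (v_P − v_S) = Δt · (6.10·3.97)/(6.10−3.97) ≈ 11.3695·Δt.
So d_S-03 = 190.89, d_S-04 = 177.74, d_S-05 = 79.93 km.
Circle about each station: (x + 88.8)² + (y − 142.3)² = 190.89²; (x − 49.5)² + (y − 34.2)² = 177.74²; (x + 161.1)² + (y − 12.4)² = 79.93².
Subtracting pairs of circle equations eliminates x²+y² and gives linear equations (the radical axes):
276.6 x − 216.2 y = -19667.36
-144.6 x − 259.8 y = 28022.43
Solving the 2×2 system: x ≈ -108.3, y ≈ -47.6 km.
Check against S-03 (with the unrounded x, y): √((x + 88.8)²+(y − 142.3)²) = 190.88 ≈ 190.89 km. ✓

x ≈ -108.3 km, y ≈ -47.6 km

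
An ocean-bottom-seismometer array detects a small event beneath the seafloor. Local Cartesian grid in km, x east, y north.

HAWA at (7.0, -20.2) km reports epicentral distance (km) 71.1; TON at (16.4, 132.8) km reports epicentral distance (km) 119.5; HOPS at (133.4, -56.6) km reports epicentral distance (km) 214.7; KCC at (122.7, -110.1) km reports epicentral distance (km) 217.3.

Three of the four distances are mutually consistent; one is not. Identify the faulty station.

Solve using three stations at a time. Using HAWA, TON, KCC (subtract circle equations pairwise → linear system) gives (x, y) ≈ (-43.8, 29.6).
Distances from that point to each station vs reported:
  HAWA: calculated 71.1 vs reported 71.1 → residual 0.0 km
  TON: calculated 119.5 vs reported 119.5 → residual 0.0 km
  HOPS: calculated 197.0 vs reported 214.7 → residual 17.7 km
  KCC: calculated 217.3 vs reported 217.3 → residual 0.0 km
HAWA, TON, KCC are mutually consistent (residuals ≈ 0); HOPS is off by 17.7 km.

HOPS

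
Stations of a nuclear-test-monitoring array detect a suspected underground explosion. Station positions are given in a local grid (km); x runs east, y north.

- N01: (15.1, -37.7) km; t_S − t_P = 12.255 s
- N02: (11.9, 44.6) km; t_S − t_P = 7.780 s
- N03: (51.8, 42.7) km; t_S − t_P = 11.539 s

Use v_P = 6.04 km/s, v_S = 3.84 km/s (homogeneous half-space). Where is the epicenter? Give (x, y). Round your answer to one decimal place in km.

Distance from S−P lag: d = Δt · v_P v_S / (v_P − v_S) = Δt · (6.04·3.84)/(6.04−3.84) ≈ 10.5425·Δt.
So d_N01 = 129.20, d_N02 = 82.02, d_N03 = 121.65 km.
Circle about each station: (x − 15.1)² + (y + 37.7)² = 129.20²; (x − 11.9)² + (y − 44.6)² = 82.02²; (x − 51.8)² + (y − 42.7)² = 121.65².
Subtracting the N01 equation from the N02 and N03 equations removes the quadratic terms:
-6.4 x + 164.6 y = 10446.83
73.4 x + 160.8 y = 4751.15
Solving the 2×2 system: x ≈ -68.5, y ≈ 60.8 km.

(-68.5, 60.8)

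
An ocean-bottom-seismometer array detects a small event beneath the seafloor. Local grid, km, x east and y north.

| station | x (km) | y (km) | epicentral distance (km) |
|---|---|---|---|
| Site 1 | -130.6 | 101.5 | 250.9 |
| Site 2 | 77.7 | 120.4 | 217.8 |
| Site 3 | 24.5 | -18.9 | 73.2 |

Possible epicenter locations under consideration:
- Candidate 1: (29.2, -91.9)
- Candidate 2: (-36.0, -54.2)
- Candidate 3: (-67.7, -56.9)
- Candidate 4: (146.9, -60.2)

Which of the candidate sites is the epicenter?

For each candidate, compare |candidate − station| to the reported distance:
Candidate 1: residuals Site 1 0.0, Site 2 0.0, Site 3 0.0 → max 0.0 km
Candidate 2: residuals Site 1 68.7, Site 2 9.4, Site 3 3.2 → max 68.7 km
Candidate 3: residuals Site 1 80.5, Site 2 11.5, Site 3 26.5 → max 80.5 km
Candidate 4: residuals Site 1 70.3, Site 2 24.4, Site 3 56.0 → max 70.3 km
Only Candidate 1 has all residuals ≈ 0.

Candidate 1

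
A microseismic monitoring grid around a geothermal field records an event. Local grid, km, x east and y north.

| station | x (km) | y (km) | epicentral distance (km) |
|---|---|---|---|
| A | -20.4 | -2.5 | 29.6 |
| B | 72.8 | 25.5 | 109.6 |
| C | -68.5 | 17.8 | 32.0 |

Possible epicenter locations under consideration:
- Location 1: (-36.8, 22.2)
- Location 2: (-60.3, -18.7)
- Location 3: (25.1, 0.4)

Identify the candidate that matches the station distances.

Location 1

For each candidate, compare |candidate − station| to the reported distance:
Location 1: residuals A 0.0, B 0.0, C 0.0 → max 0.0 km
Location 2: residuals A 13.5, B 30.6, C 5.4 → max 30.6 km
Location 3: residuals A 16.0, B 55.7, C 63.2 → max 63.2 km
Only Location 1 has all residuals ≈ 0.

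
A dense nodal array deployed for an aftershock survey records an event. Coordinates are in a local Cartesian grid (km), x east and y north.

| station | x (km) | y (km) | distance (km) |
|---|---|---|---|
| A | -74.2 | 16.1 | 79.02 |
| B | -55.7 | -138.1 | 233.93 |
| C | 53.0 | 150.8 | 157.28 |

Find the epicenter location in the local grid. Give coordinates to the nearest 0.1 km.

Circle about each station: (x + 74.2)² + (y − 16.1)² = 79.02²; (x + 55.7)² + (y + 138.1)² = 233.93²; (x − 53.0)² + (y − 150.8)² = 157.28².
Subtracting the A equation from the B and C equations removes the quadratic terms:
37.0 x − 308.4 y = -32069.83
254.4 x + 269.4 y = 1291.95
Solving the 2×2 system: x ≈ -93.2, y ≈ 92.8 km.
Check against A (with the unrounded x, y): √((x + 74.2)²+(y − 16.1)²) = 79.02 ≈ 79.02 km. ✓

(-93.2, 92.8)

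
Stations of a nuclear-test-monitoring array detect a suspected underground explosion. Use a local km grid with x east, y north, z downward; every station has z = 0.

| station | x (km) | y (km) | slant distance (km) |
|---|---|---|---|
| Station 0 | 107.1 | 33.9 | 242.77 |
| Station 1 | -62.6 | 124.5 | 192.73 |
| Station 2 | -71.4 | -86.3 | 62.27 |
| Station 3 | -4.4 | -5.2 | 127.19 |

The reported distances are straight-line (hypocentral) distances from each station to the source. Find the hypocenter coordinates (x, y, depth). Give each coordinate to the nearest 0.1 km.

Each station gives a sphere (x−x_i)² + (y−y_i)² + z² = d_i² (stations at z=0).
Subtracting the Station 0 sphere from Station 1 and Station 2: z² cancels, leaving linear equations in x and y:
-339.4 x + 181.2 y = 28591.81
-357.0 x − 240.4 y = 54985.75
Solving: x ≈ -115.100, y ≈ -57.799 km (keep extra digits for the depth step; rounded: -115.1, -57.8).
Then from the Station 0 sphere: z² = 242.77² − (x − 107.1)² − (y − 33.9)² with x = -115.100, y = -57.799, so z ≈ 33.996 ≈ 34.0 km.

(-115.1, -57.8, 34.0)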